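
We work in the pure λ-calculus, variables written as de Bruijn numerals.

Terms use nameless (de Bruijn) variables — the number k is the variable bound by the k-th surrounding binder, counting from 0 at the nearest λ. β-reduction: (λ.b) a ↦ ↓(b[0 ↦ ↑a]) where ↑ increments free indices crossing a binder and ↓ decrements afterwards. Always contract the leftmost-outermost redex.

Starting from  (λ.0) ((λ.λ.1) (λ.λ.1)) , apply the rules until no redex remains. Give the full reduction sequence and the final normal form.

  start: (λ.0) ((λ.λ.1) (λ.λ.1))
  →1  (λ.λ.1) (λ.λ.1)
  →2  λ.λ.λ.1

Answer: normal form = λ.λ.λ.1  (in 2 steps)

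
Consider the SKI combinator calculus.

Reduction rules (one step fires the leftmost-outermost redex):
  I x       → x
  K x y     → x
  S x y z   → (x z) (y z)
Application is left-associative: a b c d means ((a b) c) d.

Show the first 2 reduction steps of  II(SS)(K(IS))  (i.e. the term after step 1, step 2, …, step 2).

  start: II(SS)(K(IS))
  →1  I(SS)(K(IS))
  →2  SS(K(IS))

Answer: after 2 steps: SS(K(IS))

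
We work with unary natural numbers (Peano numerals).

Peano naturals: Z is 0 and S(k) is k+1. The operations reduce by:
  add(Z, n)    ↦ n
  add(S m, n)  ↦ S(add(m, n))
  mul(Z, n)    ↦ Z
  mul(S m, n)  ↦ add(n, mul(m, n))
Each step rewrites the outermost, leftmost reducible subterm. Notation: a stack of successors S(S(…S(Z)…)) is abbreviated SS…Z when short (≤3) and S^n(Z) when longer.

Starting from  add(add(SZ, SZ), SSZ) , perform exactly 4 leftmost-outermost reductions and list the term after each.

  start: add(add(SZ, SZ), SSZ)
  step 1: add(S(add(Z, SZ)), SSZ)
  step 2: S(add(add(Z, SZ), SSZ))
  step 3: S(add(SZ, SSZ))
  step 4: S(S(add(Z, SSZ)))

Answer: after 4 steps: S(S(add(Z, SSZ)))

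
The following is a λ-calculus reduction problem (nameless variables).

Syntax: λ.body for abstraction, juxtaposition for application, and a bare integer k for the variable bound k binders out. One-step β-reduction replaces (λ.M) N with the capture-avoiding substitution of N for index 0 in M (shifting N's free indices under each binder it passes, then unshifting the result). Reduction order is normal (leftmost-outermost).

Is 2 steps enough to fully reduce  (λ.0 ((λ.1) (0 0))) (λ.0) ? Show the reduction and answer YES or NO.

Answer: NO — after 2 steps the term is (λ.λ.0) ((λ.0) (λ.0)), not yet normal

Derivation:
  start: (λ.0 ((λ.1) (0 0))) (λ.0)
  →1  (λ.0) ((λ.λ.0) ((λ.0) (λ.0)))
  →2  (λ.λ.0) ((λ.0) (λ.0))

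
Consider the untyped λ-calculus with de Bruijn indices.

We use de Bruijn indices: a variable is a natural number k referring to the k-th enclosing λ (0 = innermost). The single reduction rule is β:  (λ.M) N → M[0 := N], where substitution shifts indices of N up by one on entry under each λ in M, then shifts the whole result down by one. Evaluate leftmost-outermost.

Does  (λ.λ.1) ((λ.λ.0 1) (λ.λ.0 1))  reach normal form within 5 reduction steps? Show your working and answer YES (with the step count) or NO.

  start: (λ.λ.1) ((λ.λ.0 1) (λ.λ.0 1))
  step 1: λ.(λ.λ.0 1) (λ.λ.0 1)
  step 2: λ.λ.0 (λ.λ.0 1)

Answer: YES — reaches normal form λ.λ.0 (λ.λ.0 1) in 2 ≤ 5 steps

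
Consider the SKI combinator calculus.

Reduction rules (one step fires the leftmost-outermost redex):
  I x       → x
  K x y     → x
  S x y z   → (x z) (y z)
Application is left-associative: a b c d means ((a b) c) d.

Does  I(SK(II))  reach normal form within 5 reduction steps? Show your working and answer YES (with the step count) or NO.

Answer: YES — reaches normal form SKI in 2 ≤ 5 steps

Reduction:
  start: I(SK(II))
  [1] SK(II)
  [2] SKI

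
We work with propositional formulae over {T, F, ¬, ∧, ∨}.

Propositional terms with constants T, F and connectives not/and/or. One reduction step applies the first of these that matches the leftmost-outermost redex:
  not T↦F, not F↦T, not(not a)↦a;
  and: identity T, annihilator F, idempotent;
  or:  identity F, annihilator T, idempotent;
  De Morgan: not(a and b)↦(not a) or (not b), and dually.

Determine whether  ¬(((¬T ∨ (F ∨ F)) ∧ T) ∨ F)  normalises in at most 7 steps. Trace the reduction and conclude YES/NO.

  start: ¬(((¬T ∨ (F ∨ F)) ∧ T) ∨ F)
  [1] ¬((¬T ∨ (F ∨ F)) ∧ T) ∧ ¬F
  [2] (¬(¬T ∨ (F ∨ F)) ∨ ¬T) ∧ ¬F
  [3] ((¬¬T ∧ ¬(F ∨ F)) ∨ ¬T) ∧ ¬F
  [4] ((T ∧ ¬(F ∨ F)) ∨ ¬T) ∧ ¬F
  [5] (¬(F ∨ F) ∨ ¬T) ∧ ¬F
  [6] ((¬F ∧ ¬F) ∨ ¬T) ∧ ¬F
  [7] (¬F ∨ ¬T) ∧ ¬F

Answer: NO — after 7 steps the term is (¬F ∨ ¬T) ∧ ¬F, not yet normal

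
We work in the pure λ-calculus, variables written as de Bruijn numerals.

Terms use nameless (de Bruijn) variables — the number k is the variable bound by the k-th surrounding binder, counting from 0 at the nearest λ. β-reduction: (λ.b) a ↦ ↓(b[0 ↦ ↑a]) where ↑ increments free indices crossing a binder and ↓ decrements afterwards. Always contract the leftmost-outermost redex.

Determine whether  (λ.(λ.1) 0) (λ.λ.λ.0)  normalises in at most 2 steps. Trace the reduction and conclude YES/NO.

  start: (λ.(λ.1) 0) (λ.λ.λ.0)
  step 1: (λ.λ.λ.λ.0) (λ.λ.λ.0)
  step 2: λ.λ.λ.0

Answer: YES — reaches normal form λ.λ.λ.0 in 2 ≤ 2 steps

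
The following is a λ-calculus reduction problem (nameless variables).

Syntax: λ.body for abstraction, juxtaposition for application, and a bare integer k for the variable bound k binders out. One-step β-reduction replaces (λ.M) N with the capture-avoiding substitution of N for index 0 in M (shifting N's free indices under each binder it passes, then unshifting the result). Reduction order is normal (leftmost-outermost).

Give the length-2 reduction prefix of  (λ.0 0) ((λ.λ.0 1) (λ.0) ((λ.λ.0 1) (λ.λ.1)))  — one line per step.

  start: (λ.0 0) ((λ.λ.0 1) (λ.0) ((λ.λ.0 1) (λ.λ.1)))
  →1  (λ.λ.0 1) (λ.0) ((λ.λ.0 1) (λ.λ.1)) ((λ.λ.0 1) (λ.0) ((λ.λ.0 1) (λ.λ.1)))
  →2  (λ.0 (λ.0)) ((λ.λ.0 1) (λ.λ.1)) ((λ.λ.0 1) (λ.0) ((λ.λ.0 1) (λ.λ.1)))

Answer: after 2 steps: (λ.0 (λ.0)) ((λ.λ.0 1) (λ.λ.1)) ((λ.λ.0 1) (λ.0) ((λ.λ.0 1) (λ.λ.1)))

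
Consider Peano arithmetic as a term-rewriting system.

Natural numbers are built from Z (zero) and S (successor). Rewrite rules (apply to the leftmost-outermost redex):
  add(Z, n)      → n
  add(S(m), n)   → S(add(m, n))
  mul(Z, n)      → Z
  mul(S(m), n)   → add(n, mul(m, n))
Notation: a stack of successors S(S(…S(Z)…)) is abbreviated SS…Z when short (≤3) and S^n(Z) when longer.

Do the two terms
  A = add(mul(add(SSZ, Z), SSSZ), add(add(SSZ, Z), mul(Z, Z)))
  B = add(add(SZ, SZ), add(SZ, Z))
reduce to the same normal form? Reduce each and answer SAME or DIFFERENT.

Term A:
  start: add(mul(add(SSZ, Z), SSSZ), add(add(SSZ, Z), mul(Z, Z)))
  step 1: add(mul(S(add(SZ, Z)), SSSZ), add(add(SSZ, Z), mul(Z, Z)))
  step 2: add(add(SSSZ, mul(add(SZ, Z), SSSZ)), add(add(SSZ, Z), mul(Z, Z)))
  step 3: add(S(add(SSZ, mul(add(SZ, Z), SSSZ))), add(add(SSZ, Z), mul(Z, Z)))
  step 4: S(add(add(SSZ, mul(add(SZ, Z), SSSZ)), add(add(SSZ, Z), mul(Z, Z))))
  step 5: S(add(S(add(SZ, mul(add(SZ, Z), SSSZ))), add(add(SSZ, Z), mul(Z, Z))))
  step 6: S(S(add(add(SZ, mul(add(SZ, Z), SSSZ)), add(add(SSZ, Z), mul(Z, Z)))))
  step 7: S(S(add(S(add(Z, mul(add(SZ, Z), SSSZ))), add(add(SSZ, Z), mul(Z, Z)))))
  step 8: S(S(S(add(add(Z, mul(add(SZ, Z), SSSZ)), add(add(SSZ, Z), mul(Z, Z))))))
  step 9: S(S(S(add(mul(add(SZ, Z), SSSZ), add(add(SSZ, Z), mul(Z, Z))))))
  step 10: S(S(S(add(mul(S(add(Z, Z)), SSSZ), add(add(SSZ, Z), mul(Z, Z))))))
  step 11: S(S(S(add(add(SSSZ, mul(add(Z, Z), SSSZ)), add(add(SSZ, Z), mul(Z, Z))))))
  step 12: S(S(S(add(S(add(SSZ, mul(add(Z, Z), SSSZ))), add(add(SSZ, Z), mul(Z, Z))))))
  step 13: S(S(S(S(add(add(SSZ, mul(add(Z, Z), SSSZ)), add(add(SSZ, Z), mul(Z, Z)))))))
  step 14: S(S(S(S(add(S(add(SZ, mul(add(Z, Z), SSSZ))), add(add(SSZ, Z), mul(Z, Z)))))))
  step 15: S(S(S(S(S(add(add(SZ, mul(add(Z, Z), SSSZ)), add(add(SSZ, Z), mul(Z, Z))))))))
  step 16: S(S(S(S(S(add(S(add(Z, mul(add(Z, Z), SSSZ))), add(add(SSZ, Z), mul(Z, Z))))))))
  step 17: S(S(S(S(S(S(add(add(Z, mul(add(Z, Z), SSSZ)), add(add(SSZ, Z), mul(Z, Z)))))))))
  step 18: S(S(S(S(S(S(add(mul(add(Z, Z), SSSZ), add(add(SSZ, Z), mul(Z, Z)))))))))
  step 19: S(S(S(S(S(S(add(mul(Z, SSSZ), add(add(SSZ, Z), mul(Z, Z)))))))))
  step 20: S(S(S(S(S(S(add(Z, add(add(SSZ, Z), mul(Z, Z)))))))))
  step 21: S(S(S(S(S(S(add(add(SSZ, Z), mul(Z, Z))))))))
  step 22: S(S(S(S(S(S(add(S(add(SZ, Z)), mul(Z, Z))))))))
  step 23: S(S(S(S(S(S(S(add(add(SZ, Z), mul(Z, Z)))))))))
  step 24: S(S(S(S(S(S(S(add(S(add(Z, Z)), mul(Z, Z)))))))))
  step 25: S(S(S(S(S(S(S(S(add(add(Z, Z), mul(Z, Z))))))))))
  step 26: S(S(S(S(S(S(S(S(add(Z, mul(Z, Z))))))))))
  step 27: S(S(S(S(S(S(S(S(mul(Z, Z)))))))))
  step 28: S^8(Z)

Term B:
  start: add(add(SZ, SZ), add(SZ, Z))
  step 1: add(S(add(Z, SZ)), add(SZ, Z))
  step 2: S(add(add(Z, SZ), add(SZ, Z)))
  step 3: S(add(SZ, add(SZ, Z)))
  step 4: S(S(add(Z, add(SZ, Z))))
  step 5: S(S(add(SZ, Z)))
  step 6: S(S(S(add(Z, Z))))
  step 7: SSSZ

Answer: DIFFERENT — A ⇓ S^8(Z), B ⇓ SSSZ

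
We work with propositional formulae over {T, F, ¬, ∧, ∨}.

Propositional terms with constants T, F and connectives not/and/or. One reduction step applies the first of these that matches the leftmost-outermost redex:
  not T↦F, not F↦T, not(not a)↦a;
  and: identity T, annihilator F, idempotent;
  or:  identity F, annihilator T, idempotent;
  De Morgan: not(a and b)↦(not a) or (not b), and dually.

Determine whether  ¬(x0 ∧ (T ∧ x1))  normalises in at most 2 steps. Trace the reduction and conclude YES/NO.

Answer: NO — after 2 steps the term is ¬x0 ∨ (¬T ∨ ¬x1), not yet normal

Working:
  start: ¬(x0 ∧ (T ∧ x1))
  step 1: ¬x0 ∨ ¬(T ∧ x1)
  step 2: ¬x0 ∨ (¬T ∨ ¬x1)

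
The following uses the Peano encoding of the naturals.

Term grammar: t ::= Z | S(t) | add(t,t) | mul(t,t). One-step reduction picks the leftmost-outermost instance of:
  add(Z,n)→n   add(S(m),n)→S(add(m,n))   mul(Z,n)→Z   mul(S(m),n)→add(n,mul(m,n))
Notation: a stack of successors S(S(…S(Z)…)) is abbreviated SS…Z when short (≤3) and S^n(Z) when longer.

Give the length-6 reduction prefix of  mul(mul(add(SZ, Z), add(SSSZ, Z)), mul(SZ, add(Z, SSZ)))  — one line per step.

Answer: after 6 steps: add(add(add(Z, SSZ), mul(Z, add(Z, SSZ))), mul(add(add(SSZ, Z), mul(add(Z, Z), add(SSSZ, Z))), mul(SZ, add(Z, SSZ))))

Derivation:
  start: mul(mul(add(SZ, Z), add(SSSZ, Z)), mul(SZ, add(Z, SSZ)))
  →1  mul(mul(S(add(Z, Z)), add(SSSZ, Z)), mul(SZ, add(Z, SSZ)))
  →2  mul(add(add(SSSZ, Z), mul(add(Z, Z), add(SSSZ, Z))), mul(SZ, add(Z, SSZ)))
  →3  mul(add(S(add(SSZ, Z)), mul(add(Z, Z), add(SSSZ, Z))), mul(SZ, add(Z, SSZ)))
  →4  mul(S(add(add(SSZ, Z), mul(add(Z, Z), add(SSSZ, Z)))), mul(SZ, add(Z, SSZ)))
  →5  add(mul(SZ, add(Z, SSZ)), mul(add(add(SSZ, Z), mul(add(Z, Z), add(SSSZ, Z))), mul(SZ, add(Z, SSZ))))
  →6  add(add(add(Z, SSZ), mul(Z, add(Z, SSZ))), mul(add(add(SSZ, Z), mul(add(Z, Z), add(SSSZ, Z))), mul(SZ, add(Z, SSZ))))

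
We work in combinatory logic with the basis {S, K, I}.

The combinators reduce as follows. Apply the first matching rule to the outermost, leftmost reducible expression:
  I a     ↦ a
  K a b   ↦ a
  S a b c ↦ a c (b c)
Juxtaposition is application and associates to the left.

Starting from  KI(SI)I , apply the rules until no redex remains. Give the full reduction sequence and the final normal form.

  start: KI(SI)I
  step 1: II
  step 2: I

Answer: normal form = I  (in 2 steps)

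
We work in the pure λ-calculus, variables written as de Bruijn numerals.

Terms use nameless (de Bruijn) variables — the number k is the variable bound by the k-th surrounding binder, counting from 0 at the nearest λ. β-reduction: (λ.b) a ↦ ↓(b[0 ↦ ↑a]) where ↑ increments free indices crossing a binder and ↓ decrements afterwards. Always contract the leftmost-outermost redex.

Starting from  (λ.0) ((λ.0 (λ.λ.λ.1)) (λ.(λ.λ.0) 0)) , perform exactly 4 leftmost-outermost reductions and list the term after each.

  start: (λ.0) ((λ.0 (λ.λ.λ.1)) (λ.(λ.λ.0) 0))
  step 1: (λ.0 (λ.λ.λ.1)) (λ.(λ.λ.0) 0)
  step 2: (λ.(λ.λ.0) 0) (λ.λ.λ.1)
  step 3: (λ.λ.0) (λ.λ.λ.1)
  step 4: λ.0

Answer: after 4 steps: λ.0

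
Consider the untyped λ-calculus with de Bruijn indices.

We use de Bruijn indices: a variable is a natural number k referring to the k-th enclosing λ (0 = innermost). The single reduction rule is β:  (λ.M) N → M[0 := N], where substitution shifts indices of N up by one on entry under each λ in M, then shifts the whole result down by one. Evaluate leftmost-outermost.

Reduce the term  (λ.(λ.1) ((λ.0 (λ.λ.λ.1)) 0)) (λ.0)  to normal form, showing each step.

  start: (λ.(λ.1) ((λ.0 (λ.λ.λ.1)) 0)) (λ.0)
  →1  (λ.λ.0) ((λ.0 (λ.λ.λ.1)) (λ.0))
  →2  λ.0

Answer: normal form = λ.0  (in 2 steps)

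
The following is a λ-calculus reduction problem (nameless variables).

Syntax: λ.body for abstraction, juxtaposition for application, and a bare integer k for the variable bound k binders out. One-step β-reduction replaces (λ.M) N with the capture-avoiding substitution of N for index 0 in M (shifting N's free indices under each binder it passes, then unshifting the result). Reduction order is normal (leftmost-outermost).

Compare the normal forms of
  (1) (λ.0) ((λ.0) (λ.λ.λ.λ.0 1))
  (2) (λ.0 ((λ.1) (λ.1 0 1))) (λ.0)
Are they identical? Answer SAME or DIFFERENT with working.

Term A:
  start: (λ.0) ((λ.0) (λ.λ.λ.λ.0 1))
  →1  (λ.0) (λ.λ.λ.λ.0 1)
  →2  λ.λ.λ.λ.0 1

Term B:
  start: (λ.0 ((λ.1) (λ.1 0 1))) (λ.0)
  →1  (λ.0) ((λ.λ.0) (λ.(λ.0) 0 (λ.0)))
  →2  (λ.λ.0) (λ.(λ.0) 0 (λ.0))
  →3  λ.0

Answer: DIFFERENT — A ⇓ λ.λ.λ.λ.0 1, B ⇓ λ.0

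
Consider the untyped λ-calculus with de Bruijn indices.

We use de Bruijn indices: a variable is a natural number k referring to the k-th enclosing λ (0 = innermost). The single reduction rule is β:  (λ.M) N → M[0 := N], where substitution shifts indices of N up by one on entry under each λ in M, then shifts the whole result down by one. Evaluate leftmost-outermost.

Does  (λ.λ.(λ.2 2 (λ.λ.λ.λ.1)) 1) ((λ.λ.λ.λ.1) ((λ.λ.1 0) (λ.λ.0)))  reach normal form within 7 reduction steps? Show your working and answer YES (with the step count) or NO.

  start: (λ.λ.(λ.2 2 (λ.λ.λ.λ.1)) 1) ((λ.λ.λ.λ.1) ((λ.λ.1 0) (λ.λ.0)))
  [1] λ.(λ.(λ.λ.λ.λ.1) ((λ.λ.1 0) (λ.λ.0)) ((λ.λ.λ.λ.1) ((λ.λ.1 0) (λ.λ.0))) (λ.λ.λ.λ.1)) ((λ.λ.λ.λ.1) ((λ.λ.1 0) (λ.λ.0)))
  [2] λ.(λ.λ.λ.λ.1) ((λ.λ.1 0) (λ.λ.0)) ((λ.λ.λ.λ.1) ((λ.λ.1 0) (λ.λ.0))) (λ.λ.λ.λ.1)
  [3] λ.(λ.λ.λ.1) ((λ.λ.λ.λ.1) ((λ.λ.1 0) (λ.λ.0))) (λ.λ.λ.λ.1)
  [4] λ.(λ.λ.1) (λ.λ.λ.λ.1)
  [5] λ.λ.λ.λ.λ.λ.1

Answer: YES — reaches normal form λ.λ.λ.λ.λ.λ.1 in 5 ≤ 7 steps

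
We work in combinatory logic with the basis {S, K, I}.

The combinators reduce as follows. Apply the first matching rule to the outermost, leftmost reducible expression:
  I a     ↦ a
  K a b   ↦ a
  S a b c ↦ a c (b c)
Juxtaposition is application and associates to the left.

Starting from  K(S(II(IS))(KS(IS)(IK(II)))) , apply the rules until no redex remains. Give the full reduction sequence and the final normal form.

Answer: normal form = K(SS(S(KI)))  (in 6 steps)

Working:
  start: K(S(II(IS))(KS(IS)(IK(II))))
  →1  K(S(I(IS))(KS(IS)(IK(II))))
  →2  K(S(IS)(KS(IS)(IK(II))))
  →3  K(SS(KS(IS)(IK(II))))
  →4  K(SS(S(IK(II))))
  →5  K(SS(S(K(II))))
  →6  K(SS(S(KI)))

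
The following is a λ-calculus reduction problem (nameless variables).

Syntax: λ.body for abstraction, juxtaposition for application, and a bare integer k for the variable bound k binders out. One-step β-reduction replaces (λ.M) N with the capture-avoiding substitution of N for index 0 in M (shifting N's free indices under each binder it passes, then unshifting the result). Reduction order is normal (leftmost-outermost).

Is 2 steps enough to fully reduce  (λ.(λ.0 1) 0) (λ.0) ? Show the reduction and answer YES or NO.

  start: (λ.(λ.0 1) 0) (λ.0)
  step 1: (λ.0 (λ.0)) (λ.0)
  step 2: (λ.0) (λ.0)

Answer: NO — after 2 steps the term is (λ.0) (λ.0), not yet normal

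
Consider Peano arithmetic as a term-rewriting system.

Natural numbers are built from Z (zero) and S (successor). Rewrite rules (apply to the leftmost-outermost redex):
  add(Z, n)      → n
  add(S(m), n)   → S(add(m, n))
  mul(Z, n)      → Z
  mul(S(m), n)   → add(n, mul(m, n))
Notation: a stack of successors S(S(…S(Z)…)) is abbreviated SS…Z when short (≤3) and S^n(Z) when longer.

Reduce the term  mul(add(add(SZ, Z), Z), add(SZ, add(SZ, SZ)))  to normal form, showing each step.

Answer: normal form = SSSZ  (in 14 steps)

Reduction:
  start: mul(add(add(SZ, Z), Z), add(SZ, add(SZ, SZ)))
  step 1: mul(add(S(add(Z, Z)), Z), add(SZ, add(SZ, SZ)))
  step 2: mul(S(add(add(Z, Z), Z)), add(SZ, add(SZ, SZ)))
  step 3: add(add(SZ, add(SZ, SZ)), mul(add(add(Z, Z), Z), add(SZ, add(SZ, SZ))))
  step 4: add(S(add(Z, add(SZ, SZ))), mul(add(add(Z, Z), Z), add(SZ, add(SZ, SZ))))
  step 5: S(add(add(Z, add(SZ, SZ)), mul(add(add(Z, Z), Z), add(SZ, add(SZ, SZ)))))
  step 6: S(add(add(SZ, SZ), mul(add(add(Z, Z), Z), add(SZ, add(SZ, SZ)))))
  step 7: S(add(S(add(Z, SZ)), mul(add(add(Z, Z), Z), add(SZ, add(SZ, SZ)))))
  step 8: S(S(add(add(Z, SZ), mul(add(add(Z, Z), Z), add(SZ, add(SZ, SZ))))))
  step 9: S(S(add(SZ, mul(add(add(Z, Z), Z), add(SZ, add(SZ, SZ))))))
  step 10: S(S(S(add(Z, mul(add(add(Z, Z), Z), add(SZ, add(SZ, SZ)))))))
  step 11: S(S(S(mul(add(add(Z, Z), Z), add(SZ, add(SZ, SZ))))))
  step 12: S(S(S(mul(add(Z, Z), add(SZ, add(SZ, SZ))))))
  step 13: S(S(S(mul(Z, add(SZ, add(SZ, SZ))))))
  step 14: SSSZ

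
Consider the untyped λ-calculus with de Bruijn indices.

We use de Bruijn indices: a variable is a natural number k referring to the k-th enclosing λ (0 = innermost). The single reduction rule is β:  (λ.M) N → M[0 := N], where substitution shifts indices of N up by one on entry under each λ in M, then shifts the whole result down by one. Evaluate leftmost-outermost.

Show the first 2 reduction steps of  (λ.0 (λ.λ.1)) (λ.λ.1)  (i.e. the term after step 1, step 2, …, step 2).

  start: (λ.0 (λ.λ.1)) (λ.λ.1)
  step 1: (λ.λ.1) (λ.λ.1)
  step 2: λ.λ.λ.1

Answer: after 2 steps: λ.λ.λ.1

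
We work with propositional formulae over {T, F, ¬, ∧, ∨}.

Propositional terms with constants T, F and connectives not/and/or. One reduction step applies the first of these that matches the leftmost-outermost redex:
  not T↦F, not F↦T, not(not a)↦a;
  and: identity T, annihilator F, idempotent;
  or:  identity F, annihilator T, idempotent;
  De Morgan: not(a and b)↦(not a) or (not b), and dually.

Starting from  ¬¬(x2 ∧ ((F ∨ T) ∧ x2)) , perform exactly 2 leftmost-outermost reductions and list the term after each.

Answer: after 2 steps: x2 ∧ (T ∧ x2)

Reduction:
  start: ¬¬(x2 ∧ ((F ∨ T) ∧ x2))
  →1  x2 ∧ ((F ∨ T) ∧ x2)
  →2  x2 ∧ (T ∧ x2)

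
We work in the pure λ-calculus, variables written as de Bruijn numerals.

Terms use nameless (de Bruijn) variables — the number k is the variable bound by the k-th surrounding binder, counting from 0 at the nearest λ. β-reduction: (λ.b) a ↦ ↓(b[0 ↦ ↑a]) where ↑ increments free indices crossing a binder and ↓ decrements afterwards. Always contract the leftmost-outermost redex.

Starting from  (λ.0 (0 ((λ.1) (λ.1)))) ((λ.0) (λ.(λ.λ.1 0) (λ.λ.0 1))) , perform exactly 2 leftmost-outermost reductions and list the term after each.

Answer: after 2 steps: (λ.(λ.λ.1 0) (λ.λ.0 1)) ((λ.0) (λ.(λ.λ.1 0) (λ.λ.0 1)) ((λ.(λ.0) (λ.(λ.λ.1 0) (λ.λ.0 1))) (λ.(λ.0) (λ.(λ.λ.1 0) (λ.λ.0 1)))))

Derivation:
  start: (λ.0 (0 ((λ.1) (λ.1)))) ((λ.0) (λ.(λ.λ.1 0) (λ.λ.0 1)))
  step 1: (λ.0) (λ.(λ.λ.1 0) (λ.λ.0 1)) ((λ.0) (λ.(λ.λ.1 0) (λ.λ.0 1)) ((λ.(λ.0) (λ.(λ.λ.1 0) (λ.λ.0 1))) (λ.(λ.0) (λ.(λ.λ.1 0) (λ.λ.0 1)))))
  step 2: (λ.(λ.λ.1 0) (λ.λ.0 1)) ((λ.0) (λ.(λ.λ.1 0) (λ.λ.0 1)) ((λ.(λ.0) (λ.(λ.λ.1 0) (λ.λ.0 1))) (λ.(λ.0) (λ.(λ.λ.1 0) (λ.λ.0 1)))))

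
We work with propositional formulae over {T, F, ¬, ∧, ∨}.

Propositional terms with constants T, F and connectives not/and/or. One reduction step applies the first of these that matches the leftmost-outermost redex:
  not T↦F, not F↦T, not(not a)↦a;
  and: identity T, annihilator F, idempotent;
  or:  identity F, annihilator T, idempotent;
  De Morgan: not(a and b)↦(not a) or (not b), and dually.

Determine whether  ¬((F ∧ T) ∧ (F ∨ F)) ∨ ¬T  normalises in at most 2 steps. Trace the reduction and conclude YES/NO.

  start: ¬((F ∧ T) ∧ (F ∨ F)) ∨ ¬T
  [1] (¬(F ∧ T) ∨ ¬(F ∨ F)) ∨ ¬T
  [2] ((¬F ∨ ¬T) ∨ ¬(F ∨ F)) ∨ ¬T

Answer: NO — after 2 steps the term is ((¬F ∨ ¬T) ∨ ¬(F ∨ F)) ∨ ¬T, not yet normal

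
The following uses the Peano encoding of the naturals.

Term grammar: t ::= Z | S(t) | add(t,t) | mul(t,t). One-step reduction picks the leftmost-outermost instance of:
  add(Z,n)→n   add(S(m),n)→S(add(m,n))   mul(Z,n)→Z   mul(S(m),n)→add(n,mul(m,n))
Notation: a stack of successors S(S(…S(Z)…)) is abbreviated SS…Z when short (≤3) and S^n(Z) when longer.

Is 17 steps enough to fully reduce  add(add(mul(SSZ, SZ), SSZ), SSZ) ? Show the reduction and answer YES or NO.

Answer: YES — reaches normal form S^6(Z) in 15 ≤ 17 steps

Working:
  start: add(add(mul(SSZ, SZ), SSZ), SSZ)
  [1] add(add(add(SZ, mul(SZ, SZ)), SSZ), SSZ)
  [2] add(add(S(add(Z, mul(SZ, SZ))), SSZ), SSZ)
  [3] add(S(add(add(Z, mul(SZ, SZ)), SSZ)), SSZ)
  [4] S(add(add(add(Z, mul(SZ, SZ)), SSZ), SSZ))
  [5] S(add(add(mul(SZ, SZ), SSZ), SSZ))
  [6] S(add(add(add(SZ, mul(Z, SZ)), SSZ), SSZ))
  [7] S(add(add(S(add(Z, mul(Z, SZ))), SSZ), SSZ))
  [8] S(add(S(add(add(Z, mul(Z, SZ)), SSZ)), SSZ))
  [9] S(S(add(add(add(Z, mul(Z, SZ)), SSZ), SSZ)))
  [10] S(S(add(add(mul(Z, SZ), SSZ), SSZ)))
  [11] S(S(add(add(Z, SSZ), SSZ)))
  [12] S(S(add(SSZ, SSZ)))
  [13] S(S(S(add(SZ, SSZ))))
  [14] S(S(S(S(add(Z, SSZ)))))
  [15] S^6(Z)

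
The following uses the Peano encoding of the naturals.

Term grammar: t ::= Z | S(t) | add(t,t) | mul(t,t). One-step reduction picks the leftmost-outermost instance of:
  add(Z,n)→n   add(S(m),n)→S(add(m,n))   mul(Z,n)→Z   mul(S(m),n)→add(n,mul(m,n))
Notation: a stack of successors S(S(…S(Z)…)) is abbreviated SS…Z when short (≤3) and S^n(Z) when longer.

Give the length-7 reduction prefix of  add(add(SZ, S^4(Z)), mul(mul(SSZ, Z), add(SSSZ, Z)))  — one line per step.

Answer: after 7 steps: S(S(S(S(S(add(Z, mul(mul(SSZ, Z), add(SSSZ, Z))))))))

Reduction:
  start: add(add(SZ, S^4(Z)), mul(mul(SSZ, Z), add(SSSZ, Z)))
  step 1: add(S(add(Z, S^4(Z))), mul(mul(SSZ, Z), add(SSSZ, Z)))
  step 2: S(add(add(Z, S^4(Z)), mul(mul(SSZ, Z), add(SSSZ, Z))))
  step 3: S(add(S^4(Z), mul(mul(SSZ, Z), add(SSSZ, Z))))
  step 4: S(S(add(SSSZ, mul(mul(SSZ, Z), add(SSSZ, Z)))))
  step 5: S(S(S(add(SSZ, mul(mul(SSZ, Z), add(SSSZ, Z))))))
  step 6: S(S(S(S(add(SZ, mul(mul(SSZ, Z), add(SSSZ, Z)))))))
  step 7: S(S(S(S(S(add(Z, mul(mul(SSZ, Z), add(SSSZ, Z))))))))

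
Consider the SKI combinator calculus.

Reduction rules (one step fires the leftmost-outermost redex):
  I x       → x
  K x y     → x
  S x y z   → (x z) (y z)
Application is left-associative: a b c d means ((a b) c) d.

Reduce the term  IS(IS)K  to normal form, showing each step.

  start: IS(IS)K
  step 1: S(IS)K
  step 2: SSK

Answer: normal form = SSK  (in 2 steps)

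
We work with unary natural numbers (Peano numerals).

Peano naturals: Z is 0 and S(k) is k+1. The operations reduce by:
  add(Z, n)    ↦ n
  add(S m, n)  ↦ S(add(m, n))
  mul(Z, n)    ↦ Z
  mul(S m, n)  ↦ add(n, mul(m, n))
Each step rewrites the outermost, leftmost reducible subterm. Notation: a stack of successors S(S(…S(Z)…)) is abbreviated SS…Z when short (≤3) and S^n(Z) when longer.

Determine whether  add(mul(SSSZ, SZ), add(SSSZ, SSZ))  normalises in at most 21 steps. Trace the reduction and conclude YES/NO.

Answer: YES — reaches normal form S^8(Z) in 18 ≤ 21 steps

Derivation:
  start: add(mul(SSSZ, SZ), add(SSSZ, SSZ))
  [1] add(add(SZ, mul(SSZ, SZ)), add(SSSZ, SSZ))
  [2] add(S(add(Z, mul(SSZ, SZ))), add(SSSZ, SSZ))
  [3] S(add(add(Z, mul(SSZ, SZ)), add(SSSZ, SSZ)))
  [4] S(add(mul(SSZ, SZ), add(SSSZ, SSZ)))
  [5] S(add(add(SZ, mul(SZ, SZ)), add(SSSZ, SSZ)))
  [6] S(add(S(add(Z, mul(SZ, SZ))), add(SSSZ, SSZ)))
  [7] S(S(add(add(Z, mul(SZ, SZ)), add(SSSZ, SSZ))))
  [8] S(S(add(mul(SZ, SZ), add(SSSZ, SSZ))))
  [9] S(S(add(add(SZ, mul(Z, SZ)), add(SSSZ, SSZ))))
  [10] S(S(add(S(add(Z, mul(Z, SZ))), add(SSSZ, SSZ))))
  [11] S(S(S(add(add(Z, mul(Z, SZ)), add(SSSZ, SSZ)))))
  [12] S(S(S(add(mul(Z, SZ), add(SSSZ, SSZ)))))
  [13] S(S(S(add(Z, add(SSSZ, SSZ)))))
  [14] S(S(S(add(SSSZ, SSZ))))
  [15] S(S(S(S(add(SSZ, SSZ)))))
  [16] S(S(S(S(S(add(SZ, SSZ))))))
  [17] S(S(S(S(S(S(add(Z, SSZ)))))))
  [18] S^8(Z)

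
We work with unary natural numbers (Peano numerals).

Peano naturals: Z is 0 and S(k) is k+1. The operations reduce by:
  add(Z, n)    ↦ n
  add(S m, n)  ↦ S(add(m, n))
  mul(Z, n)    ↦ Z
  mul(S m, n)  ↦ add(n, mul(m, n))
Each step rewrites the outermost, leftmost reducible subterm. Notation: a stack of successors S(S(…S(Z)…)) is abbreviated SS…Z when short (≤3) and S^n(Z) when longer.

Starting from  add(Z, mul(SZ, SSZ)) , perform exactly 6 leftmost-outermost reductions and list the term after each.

  start: add(Z, mul(SZ, SSZ))
  →1  mul(SZ, SSZ)
  →2  add(SSZ, mul(Z, SSZ))
  →3  S(add(SZ, mul(Z, SSZ)))
  →4  S(S(add(Z, mul(Z, SSZ))))
  →5  S(S(mul(Z, SSZ)))
  →6  SSZ

Answer: after 6 steps: SSZ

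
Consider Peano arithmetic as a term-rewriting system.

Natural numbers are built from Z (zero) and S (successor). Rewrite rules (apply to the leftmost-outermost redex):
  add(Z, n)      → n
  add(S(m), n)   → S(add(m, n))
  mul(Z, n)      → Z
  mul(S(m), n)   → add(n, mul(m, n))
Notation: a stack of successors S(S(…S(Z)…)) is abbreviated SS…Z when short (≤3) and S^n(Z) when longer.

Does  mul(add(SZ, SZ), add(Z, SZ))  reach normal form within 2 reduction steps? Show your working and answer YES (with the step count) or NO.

Answer: NO — after 2 steps the term is add(add(Z, SZ), mul(add(Z, SZ), add(Z, SZ))), not yet normal

Reduction:
  start: mul(add(SZ, SZ), add(Z, SZ))
  [1] mul(S(add(Z, SZ)), add(Z, SZ))
  [2] add(add(Z, SZ), mul(add(Z, SZ), add(Z, SZ)))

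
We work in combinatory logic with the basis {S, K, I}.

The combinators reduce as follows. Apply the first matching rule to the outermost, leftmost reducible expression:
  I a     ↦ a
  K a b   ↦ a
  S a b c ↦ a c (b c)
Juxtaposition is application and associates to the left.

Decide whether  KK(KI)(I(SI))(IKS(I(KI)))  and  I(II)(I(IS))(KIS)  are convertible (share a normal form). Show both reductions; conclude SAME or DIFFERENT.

Answer: SAME — A ⇓ SI, B ⇓ SI

Derivation:
Term A:
  start: KK(KI)(I(SI))(IKS(I(KI)))
  [1] K(I(SI))(IKS(I(KI)))
  [2] I(SI)
  [3] SI

Term B:
  start: I(II)(I(IS))(KIS)
  [1] II(I(IS))(KIS)
  [2] I(I(IS))(KIS)
  [3] I(IS)(KIS)
  [4] IS(KIS)
  [5] S(KIS)
  [6] SI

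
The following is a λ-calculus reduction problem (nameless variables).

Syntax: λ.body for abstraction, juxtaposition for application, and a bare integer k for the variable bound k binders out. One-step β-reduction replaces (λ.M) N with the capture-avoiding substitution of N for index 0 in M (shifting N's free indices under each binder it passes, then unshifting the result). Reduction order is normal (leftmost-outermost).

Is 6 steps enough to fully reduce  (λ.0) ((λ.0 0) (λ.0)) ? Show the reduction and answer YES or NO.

Answer: YES — reaches normal form λ.0 in 3 ≤ 6 steps

Derivation:
  start: (λ.0) ((λ.0 0) (λ.0))
  [1] (λ.0 0) (λ.0)
  [2] (λ.0) (λ.0)
  [3] λ.0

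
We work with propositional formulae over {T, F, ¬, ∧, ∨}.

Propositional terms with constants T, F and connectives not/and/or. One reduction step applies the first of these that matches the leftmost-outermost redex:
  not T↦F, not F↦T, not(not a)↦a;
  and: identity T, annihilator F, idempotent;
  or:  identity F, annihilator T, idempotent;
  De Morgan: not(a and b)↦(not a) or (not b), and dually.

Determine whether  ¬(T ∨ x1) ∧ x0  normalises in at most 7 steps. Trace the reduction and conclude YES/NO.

Answer: YES — reaches normal form F in 4 ≤ 7 steps

Working:
  start: ¬(T ∨ x1) ∧ x0
  step 1: (¬T ∧ ¬x1) ∧ x0
  step 2: (F ∧ ¬x1) ∧ x0
  step 3: F ∧ x0
  step 4: F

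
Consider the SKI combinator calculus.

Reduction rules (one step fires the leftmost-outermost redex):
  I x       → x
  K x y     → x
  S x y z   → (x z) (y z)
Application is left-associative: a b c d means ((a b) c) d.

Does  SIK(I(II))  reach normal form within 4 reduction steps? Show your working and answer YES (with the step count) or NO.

Answer: NO — after 4 steps the term is I(K(I(II))), not yet normal

Working:
  start: SIK(I(II))
  step 1: I(I(II))(K(I(II)))
  step 2: I(II)(K(I(II)))
  step 3: II(K(I(II)))
  step 4: I(K(I(II)))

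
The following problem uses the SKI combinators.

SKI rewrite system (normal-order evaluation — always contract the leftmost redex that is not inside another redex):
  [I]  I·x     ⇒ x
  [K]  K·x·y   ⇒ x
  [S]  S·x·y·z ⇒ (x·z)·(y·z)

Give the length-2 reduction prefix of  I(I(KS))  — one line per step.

Answer: after 2 steps: KS

Derivation:
  start: I(I(KS))
  →1  I(KS)
  →2  KS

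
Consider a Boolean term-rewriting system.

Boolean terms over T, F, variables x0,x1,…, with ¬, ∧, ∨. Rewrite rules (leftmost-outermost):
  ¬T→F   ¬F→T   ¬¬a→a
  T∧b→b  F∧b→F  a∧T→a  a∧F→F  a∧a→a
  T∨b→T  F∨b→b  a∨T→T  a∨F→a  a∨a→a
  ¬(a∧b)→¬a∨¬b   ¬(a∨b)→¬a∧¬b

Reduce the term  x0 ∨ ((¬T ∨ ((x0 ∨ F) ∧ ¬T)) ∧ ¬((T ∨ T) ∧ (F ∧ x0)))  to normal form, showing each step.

  start: x0 ∨ ((¬T ∨ ((x0 ∨ F) ∧ ¬T)) ∧ ¬((T ∨ T) ∧ (F ∧ x0)))
  →1  x0 ∨ ((F ∨ ((x0 ∨ F) ∧ ¬T)) ∧ ¬((T ∨ T) ∧ (F ∧ x0)))
  →2  x0 ∨ (((x0 ∨ F) ∧ ¬T) ∧ ¬((T ∨ T) ∧ (F ∧ x0)))
  →3  x0 ∨ ((x0 ∧ ¬T) ∧ ¬((T ∨ T) ∧ (F ∧ x0)))
  →4  x0 ∨ ((x0 ∧ F) ∧ ¬((T ∨ T) ∧ (F ∧ x0)))
  →5  x0 ∨ (F ∧ ¬((T ∨ T) ∧ (F ∧ x0)))
  →6  x0 ∨ F
  →7  x0

Answer: normal form = x0  (in 7 steps)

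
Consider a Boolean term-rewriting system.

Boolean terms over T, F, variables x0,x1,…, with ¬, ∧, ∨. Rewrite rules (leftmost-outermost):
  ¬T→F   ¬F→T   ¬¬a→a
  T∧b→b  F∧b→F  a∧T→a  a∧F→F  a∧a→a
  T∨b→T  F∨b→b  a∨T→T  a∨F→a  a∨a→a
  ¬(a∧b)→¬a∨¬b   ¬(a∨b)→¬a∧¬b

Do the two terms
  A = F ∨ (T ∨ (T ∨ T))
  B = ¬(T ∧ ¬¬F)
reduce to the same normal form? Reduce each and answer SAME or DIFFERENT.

Answer: SAME — A ⇓ T, B ⇓ T

Reduction:
Term A:
  start: F ∨ (T ∨ (T ∨ T))
  [1] T ∨ (T ∨ T)
  [2] T

Term B:
  start: ¬(T ∧ ¬¬F)
  [1] ¬T ∨ ¬¬¬F
  [2] F ∨ ¬¬¬F
  [3] ¬¬¬F
  [4] ¬F
  [5] T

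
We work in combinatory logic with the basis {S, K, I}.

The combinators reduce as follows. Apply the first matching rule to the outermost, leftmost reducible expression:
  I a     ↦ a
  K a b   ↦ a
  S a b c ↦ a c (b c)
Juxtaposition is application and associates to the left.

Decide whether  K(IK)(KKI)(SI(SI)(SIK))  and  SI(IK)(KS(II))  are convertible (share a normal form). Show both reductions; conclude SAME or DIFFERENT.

Answer: DIFFERENT — A ⇓ K(SI(SIK)), B ⇓ S(KS)

Reduction:
Term A:
  start: K(IK)(KKI)(SI(SI)(SIK))
  step 1: IK(SI(SI)(SIK))
  step 2: K(SI(SI)(SIK))
  step 3: K(I(SIK)(SI(SIK)))
  step 4: K(SIK(SI(SIK)))
  step 5: K(I(SI(SIK))(K(SI(SIK))))
  step 6: K(SI(SIK)(K(SI(SIK))))
  step 7: K(I(K(SI(SIK)))(SIK(K(SI(SIK)))))
  step 8: K(K(SI(SIK))(SIK(K(SI(SIK)))))
  step 9: K(SI(SIK))

Term B:
  start: SI(IK)(KS(II))
  step 1: I(KS(II))(IK(KS(II)))
  step 2: KS(II)(IK(KS(II)))
  step 3: S(IK(KS(II)))
  step 4: S(K(KS(II)))
  step 5: S(KS)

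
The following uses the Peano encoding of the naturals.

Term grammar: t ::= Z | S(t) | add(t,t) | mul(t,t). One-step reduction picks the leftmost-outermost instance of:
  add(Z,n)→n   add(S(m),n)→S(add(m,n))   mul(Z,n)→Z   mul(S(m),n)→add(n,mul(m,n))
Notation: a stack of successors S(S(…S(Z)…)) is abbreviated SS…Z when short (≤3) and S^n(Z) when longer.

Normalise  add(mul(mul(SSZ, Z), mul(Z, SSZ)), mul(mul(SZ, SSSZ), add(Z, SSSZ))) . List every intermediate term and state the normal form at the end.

  start: add(mul(mul(SSZ, Z), mul(Z, SSZ)), mul(mul(SZ, SSSZ), add(Z, SSSZ)))
  [1] add(mul(add(Z, mul(SZ, Z)), mul(Z, SSZ)), mul(mul(SZ, SSSZ), add(Z, SSSZ)))
  [2] add(mul(mul(SZ, Z), mul(Z, SSZ)), mul(mul(SZ, SSSZ), add(Z, SSSZ)))
  [3] add(mul(add(Z, mul(Z, Z)), mul(Z, SSZ)), mul(mul(SZ, SSSZ), add(Z, SSSZ)))
  [4] add(mul(mul(Z, Z), mul(Z, SSZ)), mul(mul(SZ, SSSZ), add(Z, SSSZ)))
  [5] add(mul(Z, mul(Z, SSZ)), mul(mul(SZ, SSSZ), add(Z, SSSZ)))
  [6] add(Z, mul(mul(SZ, SSSZ), add(Z, SSSZ)))
  [7] mul(mul(SZ, SSSZ), add(Z, SSSZ))
  [8] mul(add(SSSZ, mul(Z, SSSZ)), add(Z, SSSZ))
  [9] mul(S(add(SSZ, mul(Z, SSSZ))), add(Z, SSSZ))
  [10] add(add(Z, SSSZ), mul(add(SSZ, mul(Z, SSSZ)), add(Z, SSSZ)))
  [11] add(SSSZ, mul(add(SSZ, mul(Z, SSSZ)), add(Z, SSSZ)))
  [12] S(add(SSZ, mul(add(SSZ, mul(Z, SSSZ)), add(Z, SSSZ))))
  [13] S(S(add(SZ, mul(add(SSZ, mul(Z, SSSZ)), add(Z, SSSZ)))))
  [14] S(S(S(add(Z, mul(add(SSZ, mul(Z, SSSZ)), add(Z, SSSZ))))))
  [15] S(S(S(mul(add(SSZ, mul(Z, SSSZ)), add(Z, SSSZ)))))
  [16] S(S(S(mul(S(add(SZ, mul(Z, SSSZ))), add(Z, SSSZ)))))
  [17] S(S(S(add(add(Z, SSSZ), mul(add(SZ, mul(Z, SSSZ)), add(Z, SSSZ))))))
  [18] S(S(S(add(SSSZ, mul(add(SZ, mul(Z, SSSZ)), add(Z, SSSZ))))))
  [19] S(S(S(S(add(SSZ, mul(add(SZ, mul(Z, SSSZ)), add(Z, SSSZ)))))))
  [20] S(S(S(S(S(add(SZ, mul(add(SZ, mul(Z, SSSZ)), add(Z, SSSZ))))))))
  [21] S(S(S(S(S(S(add(Z, mul(add(SZ, mul(Z, SSSZ)), add(Z, SSSZ)))))))))
  [22] S(S(S(S(S(S(mul(add(SZ, mul(Z, SSSZ)), add(Z, SSSZ))))))))
  [23] S(S(S(S(S(S(mul(S(add(Z, mul(Z, SSSZ))), add(Z, SSSZ))))))))
  [24] S(S(S(S(S(S(add(add(Z, SSSZ), mul(add(Z, mul(Z, SSSZ)), add(Z, SSSZ)))))))))
  [25] S(S(S(S(S(S(add(SSSZ, mul(add(Z, mul(Z, SSSZ)), add(Z, SSSZ)))))))))
  [26] S(S(S(S(S(S(S(add(SSZ, mul(add(Z, mul(Z, SSSZ)), add(Z, SSSZ))))))))))
  [27] S(S(S(S(S(S(S(S(add(SZ, mul(add(Z, mul(Z, SSSZ)), add(Z, SSSZ)))))))))))
  [28] S(S(S(S(S(S(S(S(S(add(Z, mul(add(Z, mul(Z, SSSZ)), add(Z, SSSZ))))))))))))
  [29] S(S(S(S(S(S(S(S(S(mul(add(Z, mul(Z, SSSZ)), add(Z, SSSZ)))))))))))
  [30] S(S(S(S(S(S(S(S(S(mul(mul(Z, SSSZ), add(Z, SSSZ)))))))))))
  [31] S(S(S(S(S(S(S(S(S(mul(Z, add(Z, SSSZ)))))))))))
  [32] S^9(Z)

Answer: normal form = S^9(Z)  (in 32 steps)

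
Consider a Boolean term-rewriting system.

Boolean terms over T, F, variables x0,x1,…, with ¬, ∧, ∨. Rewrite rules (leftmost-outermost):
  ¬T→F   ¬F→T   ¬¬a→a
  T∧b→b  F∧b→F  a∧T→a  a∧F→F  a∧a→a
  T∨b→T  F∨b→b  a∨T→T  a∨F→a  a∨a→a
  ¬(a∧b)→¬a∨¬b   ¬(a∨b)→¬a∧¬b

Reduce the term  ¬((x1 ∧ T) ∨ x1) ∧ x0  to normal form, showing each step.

  start: ¬((x1 ∧ T) ∨ x1) ∧ x0
  step 1: (¬(x1 ∧ T) ∧ ¬x1) ∧ x0
  step 2: ((¬x1 ∨ ¬T) ∧ ¬x1) ∧ x0
  step 3: ((¬x1 ∨ F) ∧ ¬x1) ∧ x0
  step 4: (¬x1 ∧ ¬x1) ∧ x0
  step 5: ¬x1 ∧ x0

Answer: normal form = ¬x1 ∧ x0  (in 5 steps)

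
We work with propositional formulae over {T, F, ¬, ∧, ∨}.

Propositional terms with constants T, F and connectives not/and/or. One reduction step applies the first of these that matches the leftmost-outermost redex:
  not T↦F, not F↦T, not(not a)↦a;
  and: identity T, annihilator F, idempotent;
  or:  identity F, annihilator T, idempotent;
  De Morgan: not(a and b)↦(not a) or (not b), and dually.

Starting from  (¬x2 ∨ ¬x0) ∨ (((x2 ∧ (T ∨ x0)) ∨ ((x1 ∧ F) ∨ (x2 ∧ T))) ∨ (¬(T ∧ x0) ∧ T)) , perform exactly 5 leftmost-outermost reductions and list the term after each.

Answer: after 5 steps: (¬x2 ∨ ¬x0) ∨ ((x2 ∨ x2) ∨ (¬(T ∧ x0) ∧ T))

Working:
  start: (¬x2 ∨ ¬x0) ∨ (((x2 ∧ (T ∨ x0)) ∨ ((x1 ∧ F) ∨ (x2 ∧ T))) ∨ (¬(T ∧ x0) ∧ T))
  →1  (¬x2 ∨ ¬x0) ∨ (((x2 ∧ T) ∨ ((x1 ∧ F) ∨ (x2 ∧ T))) ∨ (¬(T ∧ x0) ∧ T))
  →2  (¬x2 ∨ ¬x0) ∨ ((x2 ∨ ((x1 ∧ F) ∨ (x2 ∧ T))) ∨ (¬(T ∧ x0) ∧ T))
  →3  (¬x2 ∨ ¬x0) ∨ ((x2 ∨ (F ∨ (x2 ∧ T))) ∨ (¬(T ∧ x0) ∧ T))
  →4  (¬x2 ∨ ¬x0) ∨ ((x2 ∨ (x2 ∧ T)) ∨ (¬(T ∧ x0) ∧ T))
  →5  (¬x2 ∨ ¬x0) ∨ ((x2 ∨ x2) ∨ (¬(T ∧ x0) ∧ T))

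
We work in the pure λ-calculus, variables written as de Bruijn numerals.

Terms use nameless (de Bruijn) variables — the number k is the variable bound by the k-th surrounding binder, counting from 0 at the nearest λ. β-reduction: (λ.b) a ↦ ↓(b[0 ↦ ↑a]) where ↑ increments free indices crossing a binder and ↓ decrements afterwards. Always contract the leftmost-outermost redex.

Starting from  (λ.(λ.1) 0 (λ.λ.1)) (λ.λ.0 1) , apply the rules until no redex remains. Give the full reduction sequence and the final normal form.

Answer: normal form = λ.0 (λ.λ.1)  (in 3 steps)

Derivation:
  start: (λ.(λ.1) 0 (λ.λ.1)) (λ.λ.0 1)
  step 1: (λ.λ.λ.0 1) (λ.λ.0 1) (λ.λ.1)
  step 2: (λ.λ.0 1) (λ.λ.1)
  step 3: λ.0 (λ.λ.1)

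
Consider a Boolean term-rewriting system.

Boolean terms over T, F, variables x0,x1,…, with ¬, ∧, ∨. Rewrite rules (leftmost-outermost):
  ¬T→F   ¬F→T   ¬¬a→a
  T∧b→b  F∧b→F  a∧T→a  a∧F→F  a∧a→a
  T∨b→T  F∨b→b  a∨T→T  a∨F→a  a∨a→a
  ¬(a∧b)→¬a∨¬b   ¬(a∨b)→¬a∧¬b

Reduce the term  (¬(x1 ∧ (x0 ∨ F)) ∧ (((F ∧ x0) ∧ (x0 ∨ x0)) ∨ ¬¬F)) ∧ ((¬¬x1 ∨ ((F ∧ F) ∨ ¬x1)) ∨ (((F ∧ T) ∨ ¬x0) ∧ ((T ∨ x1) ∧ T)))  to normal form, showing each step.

  start: (¬(x1 ∧ (x0 ∨ F)) ∧ (((F ∧ x0) ∧ (x0 ∨ x0)) ∨ ¬¬F)) ∧ ((¬¬x1 ∨ ((F ∧ F) ∨ ¬x1)) ∨ (((F ∧ T) ∨ ¬x0) ∧ ((T ∨ x1) ∧ T)))
  →1  ((¬x1 ∨ ¬(x0 ∨ F)) ∧ (((F ∧ x0) ∧ (x0 ∨ x0)) ∨ ¬¬F)) ∧ ((¬¬x1 ∨ ((F ∧ F) ∨ ¬x1)) ∨ (((F ∧ T) ∨ ¬x0) ∧ ((T ∨ x1) ∧ T)))
  →2  ((¬x1 ∨ (¬x0 ∧ ¬F)) ∧ (((F ∧ x0) ∧ (x0 ∨ x0)) ∨ ¬¬F)) ∧ ((¬¬x1 ∨ ((F ∧ F) ∨ ¬x1)) ∨ (((F ∧ T) ∨ ¬x0) ∧ ((T ∨ x1) ∧ T)))
  →3  ((¬x1 ∨ (¬x0 ∧ T)) ∧ (((F ∧ x0) ∧ (x0 ∨ x0)) ∨ ¬¬F)) ∧ ((¬¬x1 ∨ ((F ∧ F) ∨ ¬x1)) ∨ (((F ∧ T) ∨ ¬x0) ∧ ((T ∨ x1) ∧ T)))
  →4  ((¬x1 ∨ ¬x0) ∧ (((F ∧ x0) ∧ (x0 ∨ x0)) ∨ ¬¬F)) ∧ ((¬¬x1 ∨ ((F ∧ F) ∨ ¬x1)) ∨ (((F ∧ T) ∨ ¬x0) ∧ ((T ∨ x1) ∧ T)))
  →5  ((¬x1 ∨ ¬x0) ∧ ((F ∧ (x0 ∨ x0)) ∨ ¬¬F)) ∧ ((¬¬x1 ∨ ((F ∧ F) ∨ ¬x1)) ∨ (((F ∧ T) ∨ ¬x0) ∧ ((T ∨ x1) ∧ T)))
  →6  ((¬x1 ∨ ¬x0) ∧ (F ∨ ¬¬F)) ∧ ((¬¬x1 ∨ ((F ∧ F) ∨ ¬x1)) ∨ (((F ∧ T) ∨ ¬x0) ∧ ((T ∨ x1) ∧ T)))
  →7  ((¬x1 ∨ ¬x0) ∧ ¬¬F) ∧ ((¬¬x1 ∨ ((F ∧ F) ∨ ¬x1)) ∨ (((F ∧ T) ∨ ¬x0) ∧ ((T ∨ x1) ∧ T)))
  →8  ((¬x1 ∨ ¬x0) ∧ F) ∧ ((¬¬x1 ∨ ((F ∧ F) ∨ ¬x1)) ∨ (((F ∧ T) ∨ ¬x0) ∧ ((T ∨ x1) ∧ T)))
  →9  F ∧ ((¬¬x1 ∨ ((F ∧ F) ∨ ¬x1)) ∨ (((F ∧ T) ∨ ¬x0) ∧ ((T ∨ x1) ∧ T)))
  →10  F

Answer: normal form = F  (in 10 steps)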